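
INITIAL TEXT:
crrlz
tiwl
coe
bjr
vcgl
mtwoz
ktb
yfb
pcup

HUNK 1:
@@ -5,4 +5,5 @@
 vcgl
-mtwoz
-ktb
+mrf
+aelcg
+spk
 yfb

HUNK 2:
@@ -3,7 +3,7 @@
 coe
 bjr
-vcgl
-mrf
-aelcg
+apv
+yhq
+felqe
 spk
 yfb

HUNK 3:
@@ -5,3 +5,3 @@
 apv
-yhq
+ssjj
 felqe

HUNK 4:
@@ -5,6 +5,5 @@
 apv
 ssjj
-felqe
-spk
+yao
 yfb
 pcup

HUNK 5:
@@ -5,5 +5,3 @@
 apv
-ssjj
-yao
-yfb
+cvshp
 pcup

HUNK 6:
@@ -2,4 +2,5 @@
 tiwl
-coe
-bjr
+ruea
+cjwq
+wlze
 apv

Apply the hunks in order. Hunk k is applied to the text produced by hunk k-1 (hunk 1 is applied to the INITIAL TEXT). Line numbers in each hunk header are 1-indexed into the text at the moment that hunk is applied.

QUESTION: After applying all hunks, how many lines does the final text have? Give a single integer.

Answer: 8

Derivation:
Hunk 1: at line 5 remove [mtwoz,ktb] add [mrf,aelcg,spk] -> 10 lines: crrlz tiwl coe bjr vcgl mrf aelcg spk yfb pcup
Hunk 2: at line 3 remove [vcgl,mrf,aelcg] add [apv,yhq,felqe] -> 10 lines: crrlz tiwl coe bjr apv yhq felqe spk yfb pcup
Hunk 3: at line 5 remove [yhq] add [ssjj] -> 10 lines: crrlz tiwl coe bjr apv ssjj felqe spk yfb pcup
Hunk 4: at line 5 remove [felqe,spk] add [yao] -> 9 lines: crrlz tiwl coe bjr apv ssjj yao yfb pcup
Hunk 5: at line 5 remove [ssjj,yao,yfb] add [cvshp] -> 7 lines: crrlz tiwl coe bjr apv cvshp pcup
Hunk 6: at line 2 remove [coe,bjr] add [ruea,cjwq,wlze] -> 8 lines: crrlz tiwl ruea cjwq wlze apv cvshp pcup
Final line count: 8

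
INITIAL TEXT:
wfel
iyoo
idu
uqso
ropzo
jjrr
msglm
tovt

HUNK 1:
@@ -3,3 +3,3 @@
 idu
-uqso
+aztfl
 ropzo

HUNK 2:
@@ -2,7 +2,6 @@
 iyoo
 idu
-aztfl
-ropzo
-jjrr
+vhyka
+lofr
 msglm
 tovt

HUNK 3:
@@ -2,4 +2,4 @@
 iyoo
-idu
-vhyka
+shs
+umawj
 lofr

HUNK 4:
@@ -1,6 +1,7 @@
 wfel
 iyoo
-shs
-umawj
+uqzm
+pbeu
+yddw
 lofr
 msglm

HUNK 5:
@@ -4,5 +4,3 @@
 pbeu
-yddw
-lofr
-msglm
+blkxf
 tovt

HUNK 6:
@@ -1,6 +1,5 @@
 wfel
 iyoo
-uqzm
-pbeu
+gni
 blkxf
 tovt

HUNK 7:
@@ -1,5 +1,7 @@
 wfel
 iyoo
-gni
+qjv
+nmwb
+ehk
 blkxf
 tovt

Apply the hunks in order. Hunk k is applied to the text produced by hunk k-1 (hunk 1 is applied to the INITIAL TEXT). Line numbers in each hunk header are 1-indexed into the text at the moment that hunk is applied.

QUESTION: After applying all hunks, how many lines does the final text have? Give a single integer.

Answer: 7

Derivation:
Hunk 1: at line 3 remove [uqso] add [aztfl] -> 8 lines: wfel iyoo idu aztfl ropzo jjrr msglm tovt
Hunk 2: at line 2 remove [aztfl,ropzo,jjrr] add [vhyka,lofr] -> 7 lines: wfel iyoo idu vhyka lofr msglm tovt
Hunk 3: at line 2 remove [idu,vhyka] add [shs,umawj] -> 7 lines: wfel iyoo shs umawj lofr msglm tovt
Hunk 4: at line 1 remove [shs,umawj] add [uqzm,pbeu,yddw] -> 8 lines: wfel iyoo uqzm pbeu yddw lofr msglm tovt
Hunk 5: at line 4 remove [yddw,lofr,msglm] add [blkxf] -> 6 lines: wfel iyoo uqzm pbeu blkxf tovt
Hunk 6: at line 1 remove [uqzm,pbeu] add [gni] -> 5 lines: wfel iyoo gni blkxf tovt
Hunk 7: at line 1 remove [gni] add [qjv,nmwb,ehk] -> 7 lines: wfel iyoo qjv nmwb ehk blkxf tovt
Final line count: 7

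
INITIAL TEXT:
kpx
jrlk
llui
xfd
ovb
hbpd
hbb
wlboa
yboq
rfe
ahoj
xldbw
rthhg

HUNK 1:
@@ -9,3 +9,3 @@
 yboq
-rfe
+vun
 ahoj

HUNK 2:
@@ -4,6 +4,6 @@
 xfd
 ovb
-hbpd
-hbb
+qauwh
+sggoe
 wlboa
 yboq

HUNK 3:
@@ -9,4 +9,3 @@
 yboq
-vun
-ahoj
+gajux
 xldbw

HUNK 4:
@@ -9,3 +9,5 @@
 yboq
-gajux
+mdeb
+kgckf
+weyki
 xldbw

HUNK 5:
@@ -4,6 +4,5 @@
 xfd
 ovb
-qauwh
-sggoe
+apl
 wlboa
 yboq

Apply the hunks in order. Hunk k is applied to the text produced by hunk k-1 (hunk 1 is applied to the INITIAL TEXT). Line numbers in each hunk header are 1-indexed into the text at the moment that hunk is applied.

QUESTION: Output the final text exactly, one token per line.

Answer: kpx
jrlk
llui
xfd
ovb
apl
wlboa
yboq
mdeb
kgckf
weyki
xldbw
rthhg

Derivation:
Hunk 1: at line 9 remove [rfe] add [vun] -> 13 lines: kpx jrlk llui xfd ovb hbpd hbb wlboa yboq vun ahoj xldbw rthhg
Hunk 2: at line 4 remove [hbpd,hbb] add [qauwh,sggoe] -> 13 lines: kpx jrlk llui xfd ovb qauwh sggoe wlboa yboq vun ahoj xldbw rthhg
Hunk 3: at line 9 remove [vun,ahoj] add [gajux] -> 12 lines: kpx jrlk llui xfd ovb qauwh sggoe wlboa yboq gajux xldbw rthhg
Hunk 4: at line 9 remove [gajux] add [mdeb,kgckf,weyki] -> 14 lines: kpx jrlk llui xfd ovb qauwh sggoe wlboa yboq mdeb kgckf weyki xldbw rthhg
Hunk 5: at line 4 remove [qauwh,sggoe] add [apl] -> 13 lines: kpx jrlk llui xfd ovb apl wlboa yboq mdeb kgckf weyki xldbw rthhg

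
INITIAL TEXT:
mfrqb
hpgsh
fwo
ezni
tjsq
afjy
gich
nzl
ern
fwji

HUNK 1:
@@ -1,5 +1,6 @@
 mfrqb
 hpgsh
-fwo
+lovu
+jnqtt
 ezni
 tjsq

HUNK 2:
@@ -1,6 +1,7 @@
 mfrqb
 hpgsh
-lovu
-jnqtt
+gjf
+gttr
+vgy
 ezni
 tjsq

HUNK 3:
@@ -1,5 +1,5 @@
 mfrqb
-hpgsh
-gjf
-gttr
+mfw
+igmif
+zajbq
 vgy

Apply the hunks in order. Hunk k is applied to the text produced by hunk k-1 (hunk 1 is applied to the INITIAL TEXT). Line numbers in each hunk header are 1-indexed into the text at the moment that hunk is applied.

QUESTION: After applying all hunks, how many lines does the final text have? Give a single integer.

Answer: 12

Derivation:
Hunk 1: at line 1 remove [fwo] add [lovu,jnqtt] -> 11 lines: mfrqb hpgsh lovu jnqtt ezni tjsq afjy gich nzl ern fwji
Hunk 2: at line 1 remove [lovu,jnqtt] add [gjf,gttr,vgy] -> 12 lines: mfrqb hpgsh gjf gttr vgy ezni tjsq afjy gich nzl ern fwji
Hunk 3: at line 1 remove [hpgsh,gjf,gttr] add [mfw,igmif,zajbq] -> 12 lines: mfrqb mfw igmif zajbq vgy ezni tjsq afjy gich nzl ern fwji
Final line count: 12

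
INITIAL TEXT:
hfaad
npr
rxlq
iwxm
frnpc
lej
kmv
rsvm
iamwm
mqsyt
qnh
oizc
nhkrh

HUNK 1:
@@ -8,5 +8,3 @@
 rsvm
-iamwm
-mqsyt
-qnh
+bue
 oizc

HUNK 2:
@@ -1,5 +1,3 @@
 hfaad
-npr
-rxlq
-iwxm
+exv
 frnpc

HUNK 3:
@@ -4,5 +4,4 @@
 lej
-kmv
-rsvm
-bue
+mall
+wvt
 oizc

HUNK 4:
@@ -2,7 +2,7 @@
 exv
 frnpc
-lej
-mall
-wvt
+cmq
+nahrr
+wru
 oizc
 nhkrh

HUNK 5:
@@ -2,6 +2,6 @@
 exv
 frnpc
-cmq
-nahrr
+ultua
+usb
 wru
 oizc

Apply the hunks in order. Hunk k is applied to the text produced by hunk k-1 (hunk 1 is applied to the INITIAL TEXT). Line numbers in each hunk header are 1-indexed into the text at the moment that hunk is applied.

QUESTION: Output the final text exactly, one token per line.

Hunk 1: at line 8 remove [iamwm,mqsyt,qnh] add [bue] -> 11 lines: hfaad npr rxlq iwxm frnpc lej kmv rsvm bue oizc nhkrh
Hunk 2: at line 1 remove [npr,rxlq,iwxm] add [exv] -> 9 lines: hfaad exv frnpc lej kmv rsvm bue oizc nhkrh
Hunk 3: at line 4 remove [kmv,rsvm,bue] add [mall,wvt] -> 8 lines: hfaad exv frnpc lej mall wvt oizc nhkrh
Hunk 4: at line 2 remove [lej,mall,wvt] add [cmq,nahrr,wru] -> 8 lines: hfaad exv frnpc cmq nahrr wru oizc nhkrh
Hunk 5: at line 2 remove [cmq,nahrr] add [ultua,usb] -> 8 lines: hfaad exv frnpc ultua usb wru oizc nhkrh

Answer: hfaad
exv
frnpc
ultua
usb
wru
oizc
nhkrh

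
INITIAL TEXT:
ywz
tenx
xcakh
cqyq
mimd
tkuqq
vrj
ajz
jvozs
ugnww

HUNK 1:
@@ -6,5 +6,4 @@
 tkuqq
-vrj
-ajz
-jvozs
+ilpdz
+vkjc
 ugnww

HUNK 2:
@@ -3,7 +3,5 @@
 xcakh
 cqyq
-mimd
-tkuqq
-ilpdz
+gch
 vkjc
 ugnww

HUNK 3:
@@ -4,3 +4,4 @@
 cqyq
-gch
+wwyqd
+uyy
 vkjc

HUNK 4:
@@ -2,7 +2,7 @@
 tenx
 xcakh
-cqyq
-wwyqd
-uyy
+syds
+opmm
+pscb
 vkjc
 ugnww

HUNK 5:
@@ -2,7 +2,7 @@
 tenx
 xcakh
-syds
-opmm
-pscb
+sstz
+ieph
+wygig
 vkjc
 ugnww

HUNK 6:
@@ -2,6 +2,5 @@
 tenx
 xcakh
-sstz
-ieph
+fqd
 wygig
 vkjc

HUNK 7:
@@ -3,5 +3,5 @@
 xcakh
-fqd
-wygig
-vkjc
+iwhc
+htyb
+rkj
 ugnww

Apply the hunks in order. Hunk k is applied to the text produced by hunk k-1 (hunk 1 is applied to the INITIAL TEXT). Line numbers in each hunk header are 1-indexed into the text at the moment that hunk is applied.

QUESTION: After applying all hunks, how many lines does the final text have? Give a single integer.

Hunk 1: at line 6 remove [vrj,ajz,jvozs] add [ilpdz,vkjc] -> 9 lines: ywz tenx xcakh cqyq mimd tkuqq ilpdz vkjc ugnww
Hunk 2: at line 3 remove [mimd,tkuqq,ilpdz] add [gch] -> 7 lines: ywz tenx xcakh cqyq gch vkjc ugnww
Hunk 3: at line 4 remove [gch] add [wwyqd,uyy] -> 8 lines: ywz tenx xcakh cqyq wwyqd uyy vkjc ugnww
Hunk 4: at line 2 remove [cqyq,wwyqd,uyy] add [syds,opmm,pscb] -> 8 lines: ywz tenx xcakh syds opmm pscb vkjc ugnww
Hunk 5: at line 2 remove [syds,opmm,pscb] add [sstz,ieph,wygig] -> 8 lines: ywz tenx xcakh sstz ieph wygig vkjc ugnww
Hunk 6: at line 2 remove [sstz,ieph] add [fqd] -> 7 lines: ywz tenx xcakh fqd wygig vkjc ugnww
Hunk 7: at line 3 remove [fqd,wygig,vkjc] add [iwhc,htyb,rkj] -> 7 lines: ywz tenx xcakh iwhc htyb rkj ugnww
Final line count: 7

Answer: 7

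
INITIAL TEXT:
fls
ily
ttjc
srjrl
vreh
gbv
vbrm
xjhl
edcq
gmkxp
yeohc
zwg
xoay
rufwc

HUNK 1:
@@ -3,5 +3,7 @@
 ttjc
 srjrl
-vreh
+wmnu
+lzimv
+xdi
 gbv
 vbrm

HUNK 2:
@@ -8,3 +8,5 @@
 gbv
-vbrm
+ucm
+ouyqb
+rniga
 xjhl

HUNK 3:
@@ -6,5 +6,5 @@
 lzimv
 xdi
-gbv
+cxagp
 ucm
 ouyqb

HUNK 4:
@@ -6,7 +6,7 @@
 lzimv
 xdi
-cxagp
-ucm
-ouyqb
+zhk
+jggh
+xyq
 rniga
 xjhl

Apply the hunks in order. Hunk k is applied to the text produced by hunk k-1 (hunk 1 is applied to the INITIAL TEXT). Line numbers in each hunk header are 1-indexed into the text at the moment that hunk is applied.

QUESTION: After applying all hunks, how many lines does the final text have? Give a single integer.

Hunk 1: at line 3 remove [vreh] add [wmnu,lzimv,xdi] -> 16 lines: fls ily ttjc srjrl wmnu lzimv xdi gbv vbrm xjhl edcq gmkxp yeohc zwg xoay rufwc
Hunk 2: at line 8 remove [vbrm] add [ucm,ouyqb,rniga] -> 18 lines: fls ily ttjc srjrl wmnu lzimv xdi gbv ucm ouyqb rniga xjhl edcq gmkxp yeohc zwg xoay rufwc
Hunk 3: at line 6 remove [gbv] add [cxagp] -> 18 lines: fls ily ttjc srjrl wmnu lzimv xdi cxagp ucm ouyqb rniga xjhl edcq gmkxp yeohc zwg xoay rufwc
Hunk 4: at line 6 remove [cxagp,ucm,ouyqb] add [zhk,jggh,xyq] -> 18 lines: fls ily ttjc srjrl wmnu lzimv xdi zhk jggh xyq rniga xjhl edcq gmkxp yeohc zwg xoay rufwc
Final line count: 18

Answer: 18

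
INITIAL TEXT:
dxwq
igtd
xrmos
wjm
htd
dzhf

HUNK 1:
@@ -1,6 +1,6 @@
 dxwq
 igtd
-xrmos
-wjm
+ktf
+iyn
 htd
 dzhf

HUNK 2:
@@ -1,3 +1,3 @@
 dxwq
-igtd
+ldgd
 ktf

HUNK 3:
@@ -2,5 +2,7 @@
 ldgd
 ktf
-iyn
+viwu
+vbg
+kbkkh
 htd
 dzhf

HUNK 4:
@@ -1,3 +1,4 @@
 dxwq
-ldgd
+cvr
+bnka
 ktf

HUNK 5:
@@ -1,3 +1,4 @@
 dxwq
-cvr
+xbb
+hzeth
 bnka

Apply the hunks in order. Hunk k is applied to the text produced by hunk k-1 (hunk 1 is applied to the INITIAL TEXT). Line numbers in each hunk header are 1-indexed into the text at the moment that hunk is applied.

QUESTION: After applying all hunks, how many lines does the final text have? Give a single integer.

Hunk 1: at line 1 remove [xrmos,wjm] add [ktf,iyn] -> 6 lines: dxwq igtd ktf iyn htd dzhf
Hunk 2: at line 1 remove [igtd] add [ldgd] -> 6 lines: dxwq ldgd ktf iyn htd dzhf
Hunk 3: at line 2 remove [iyn] add [viwu,vbg,kbkkh] -> 8 lines: dxwq ldgd ktf viwu vbg kbkkh htd dzhf
Hunk 4: at line 1 remove [ldgd] add [cvr,bnka] -> 9 lines: dxwq cvr bnka ktf viwu vbg kbkkh htd dzhf
Hunk 5: at line 1 remove [cvr] add [xbb,hzeth] -> 10 lines: dxwq xbb hzeth bnka ktf viwu vbg kbkkh htd dzhf
Final line count: 10

Answer: 10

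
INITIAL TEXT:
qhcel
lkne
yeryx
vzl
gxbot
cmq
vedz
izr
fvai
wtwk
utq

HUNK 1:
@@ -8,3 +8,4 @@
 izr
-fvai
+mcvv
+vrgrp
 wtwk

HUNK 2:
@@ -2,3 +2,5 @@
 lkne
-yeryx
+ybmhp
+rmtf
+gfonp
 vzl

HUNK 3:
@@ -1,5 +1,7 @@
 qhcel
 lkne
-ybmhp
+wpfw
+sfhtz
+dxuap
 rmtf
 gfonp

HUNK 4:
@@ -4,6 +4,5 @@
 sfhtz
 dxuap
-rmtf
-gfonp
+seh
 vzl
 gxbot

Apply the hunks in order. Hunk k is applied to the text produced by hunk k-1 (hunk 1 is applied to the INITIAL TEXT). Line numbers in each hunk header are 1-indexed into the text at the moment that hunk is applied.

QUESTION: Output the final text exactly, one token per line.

Answer: qhcel
lkne
wpfw
sfhtz
dxuap
seh
vzl
gxbot
cmq
vedz
izr
mcvv
vrgrp
wtwk
utq

Derivation:
Hunk 1: at line 8 remove [fvai] add [mcvv,vrgrp] -> 12 lines: qhcel lkne yeryx vzl gxbot cmq vedz izr mcvv vrgrp wtwk utq
Hunk 2: at line 2 remove [yeryx] add [ybmhp,rmtf,gfonp] -> 14 lines: qhcel lkne ybmhp rmtf gfonp vzl gxbot cmq vedz izr mcvv vrgrp wtwk utq
Hunk 3: at line 1 remove [ybmhp] add [wpfw,sfhtz,dxuap] -> 16 lines: qhcel lkne wpfw sfhtz dxuap rmtf gfonp vzl gxbot cmq vedz izr mcvv vrgrp wtwk utq
Hunk 4: at line 4 remove [rmtf,gfonp] add [seh] -> 15 lines: qhcel lkne wpfw sfhtz dxuap seh vzl gxbot cmq vedz izr mcvv vrgrp wtwk utq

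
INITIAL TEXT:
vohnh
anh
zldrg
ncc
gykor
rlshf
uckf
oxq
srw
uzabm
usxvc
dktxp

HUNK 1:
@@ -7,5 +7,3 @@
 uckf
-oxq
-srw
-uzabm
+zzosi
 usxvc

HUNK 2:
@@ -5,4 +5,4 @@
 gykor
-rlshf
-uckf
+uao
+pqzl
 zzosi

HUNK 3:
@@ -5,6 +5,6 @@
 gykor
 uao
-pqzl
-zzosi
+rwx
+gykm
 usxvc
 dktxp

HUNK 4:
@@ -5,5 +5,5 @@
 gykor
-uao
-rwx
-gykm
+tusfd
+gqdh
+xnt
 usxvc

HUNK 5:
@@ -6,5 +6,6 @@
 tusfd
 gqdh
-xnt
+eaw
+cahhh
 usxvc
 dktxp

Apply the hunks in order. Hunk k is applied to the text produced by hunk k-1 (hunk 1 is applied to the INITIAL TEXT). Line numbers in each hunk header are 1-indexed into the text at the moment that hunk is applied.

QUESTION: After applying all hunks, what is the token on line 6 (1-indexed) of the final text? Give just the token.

Hunk 1: at line 7 remove [oxq,srw,uzabm] add [zzosi] -> 10 lines: vohnh anh zldrg ncc gykor rlshf uckf zzosi usxvc dktxp
Hunk 2: at line 5 remove [rlshf,uckf] add [uao,pqzl] -> 10 lines: vohnh anh zldrg ncc gykor uao pqzl zzosi usxvc dktxp
Hunk 3: at line 5 remove [pqzl,zzosi] add [rwx,gykm] -> 10 lines: vohnh anh zldrg ncc gykor uao rwx gykm usxvc dktxp
Hunk 4: at line 5 remove [uao,rwx,gykm] add [tusfd,gqdh,xnt] -> 10 lines: vohnh anh zldrg ncc gykor tusfd gqdh xnt usxvc dktxp
Hunk 5: at line 6 remove [xnt] add [eaw,cahhh] -> 11 lines: vohnh anh zldrg ncc gykor tusfd gqdh eaw cahhh usxvc dktxp
Final line 6: tusfd

Answer: tusfd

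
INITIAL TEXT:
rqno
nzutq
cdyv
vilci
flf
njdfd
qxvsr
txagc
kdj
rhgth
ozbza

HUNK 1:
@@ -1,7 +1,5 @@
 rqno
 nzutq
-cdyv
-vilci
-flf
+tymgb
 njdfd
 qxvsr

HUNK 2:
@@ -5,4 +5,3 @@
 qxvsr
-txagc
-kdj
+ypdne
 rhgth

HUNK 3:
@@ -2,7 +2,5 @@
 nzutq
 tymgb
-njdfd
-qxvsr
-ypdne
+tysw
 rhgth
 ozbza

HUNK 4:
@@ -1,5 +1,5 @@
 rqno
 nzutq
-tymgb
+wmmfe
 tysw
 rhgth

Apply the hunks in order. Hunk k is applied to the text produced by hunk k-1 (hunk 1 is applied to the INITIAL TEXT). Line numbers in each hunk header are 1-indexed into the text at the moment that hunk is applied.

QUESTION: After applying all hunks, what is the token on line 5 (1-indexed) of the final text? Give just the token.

Hunk 1: at line 1 remove [cdyv,vilci,flf] add [tymgb] -> 9 lines: rqno nzutq tymgb njdfd qxvsr txagc kdj rhgth ozbza
Hunk 2: at line 5 remove [txagc,kdj] add [ypdne] -> 8 lines: rqno nzutq tymgb njdfd qxvsr ypdne rhgth ozbza
Hunk 3: at line 2 remove [njdfd,qxvsr,ypdne] add [tysw] -> 6 lines: rqno nzutq tymgb tysw rhgth ozbza
Hunk 4: at line 1 remove [tymgb] add [wmmfe] -> 6 lines: rqno nzutq wmmfe tysw rhgth ozbza
Final line 5: rhgth

Answer: rhgth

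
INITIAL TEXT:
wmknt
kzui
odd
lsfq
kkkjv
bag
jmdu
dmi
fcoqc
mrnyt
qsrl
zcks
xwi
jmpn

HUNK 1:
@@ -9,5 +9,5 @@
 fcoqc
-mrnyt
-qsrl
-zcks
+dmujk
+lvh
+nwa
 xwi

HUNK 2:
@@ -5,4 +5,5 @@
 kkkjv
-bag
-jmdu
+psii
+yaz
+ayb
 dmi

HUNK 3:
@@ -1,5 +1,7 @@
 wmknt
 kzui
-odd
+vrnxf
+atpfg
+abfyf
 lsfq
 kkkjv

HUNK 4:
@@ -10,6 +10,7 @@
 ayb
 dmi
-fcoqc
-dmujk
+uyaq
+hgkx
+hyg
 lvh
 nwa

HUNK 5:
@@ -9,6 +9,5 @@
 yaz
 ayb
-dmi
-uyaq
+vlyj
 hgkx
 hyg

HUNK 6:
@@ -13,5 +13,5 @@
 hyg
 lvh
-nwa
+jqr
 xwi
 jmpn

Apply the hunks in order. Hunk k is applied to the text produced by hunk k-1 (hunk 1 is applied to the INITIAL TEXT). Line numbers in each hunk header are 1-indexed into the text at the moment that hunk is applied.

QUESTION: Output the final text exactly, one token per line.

Hunk 1: at line 9 remove [mrnyt,qsrl,zcks] add [dmujk,lvh,nwa] -> 14 lines: wmknt kzui odd lsfq kkkjv bag jmdu dmi fcoqc dmujk lvh nwa xwi jmpn
Hunk 2: at line 5 remove [bag,jmdu] add [psii,yaz,ayb] -> 15 lines: wmknt kzui odd lsfq kkkjv psii yaz ayb dmi fcoqc dmujk lvh nwa xwi jmpn
Hunk 3: at line 1 remove [odd] add [vrnxf,atpfg,abfyf] -> 17 lines: wmknt kzui vrnxf atpfg abfyf lsfq kkkjv psii yaz ayb dmi fcoqc dmujk lvh nwa xwi jmpn
Hunk 4: at line 10 remove [fcoqc,dmujk] add [uyaq,hgkx,hyg] -> 18 lines: wmknt kzui vrnxf atpfg abfyf lsfq kkkjv psii yaz ayb dmi uyaq hgkx hyg lvh nwa xwi jmpn
Hunk 5: at line 9 remove [dmi,uyaq] add [vlyj] -> 17 lines: wmknt kzui vrnxf atpfg abfyf lsfq kkkjv psii yaz ayb vlyj hgkx hyg lvh nwa xwi jmpn
Hunk 6: at line 13 remove [nwa] add [jqr] -> 17 lines: wmknt kzui vrnxf atpfg abfyf lsfq kkkjv psii yaz ayb vlyj hgkx hyg lvh jqr xwi jmpn

Answer: wmknt
kzui
vrnxf
atpfg
abfyf
lsfq
kkkjv
psii
yaz
ayb
vlyj
hgkx
hyg
lvh
jqr
xwi
jmpn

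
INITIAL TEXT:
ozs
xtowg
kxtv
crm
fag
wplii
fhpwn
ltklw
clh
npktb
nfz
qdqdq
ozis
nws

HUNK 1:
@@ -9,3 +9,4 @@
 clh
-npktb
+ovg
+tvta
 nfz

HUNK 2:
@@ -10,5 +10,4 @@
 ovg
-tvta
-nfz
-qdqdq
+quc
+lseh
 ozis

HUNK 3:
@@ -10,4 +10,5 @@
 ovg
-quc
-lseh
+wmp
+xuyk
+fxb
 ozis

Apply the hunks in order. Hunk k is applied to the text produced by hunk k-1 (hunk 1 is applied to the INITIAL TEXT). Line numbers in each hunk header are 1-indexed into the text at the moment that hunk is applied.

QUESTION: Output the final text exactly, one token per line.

Hunk 1: at line 9 remove [npktb] add [ovg,tvta] -> 15 lines: ozs xtowg kxtv crm fag wplii fhpwn ltklw clh ovg tvta nfz qdqdq ozis nws
Hunk 2: at line 10 remove [tvta,nfz,qdqdq] add [quc,lseh] -> 14 lines: ozs xtowg kxtv crm fag wplii fhpwn ltklw clh ovg quc lseh ozis nws
Hunk 3: at line 10 remove [quc,lseh] add [wmp,xuyk,fxb] -> 15 lines: ozs xtowg kxtv crm fag wplii fhpwn ltklw clh ovg wmp xuyk fxb ozis nws

Answer: ozs
xtowg
kxtv
crm
fag
wplii
fhpwn
ltklw
clh
ovg
wmp
xuyk
fxb
ozis
nws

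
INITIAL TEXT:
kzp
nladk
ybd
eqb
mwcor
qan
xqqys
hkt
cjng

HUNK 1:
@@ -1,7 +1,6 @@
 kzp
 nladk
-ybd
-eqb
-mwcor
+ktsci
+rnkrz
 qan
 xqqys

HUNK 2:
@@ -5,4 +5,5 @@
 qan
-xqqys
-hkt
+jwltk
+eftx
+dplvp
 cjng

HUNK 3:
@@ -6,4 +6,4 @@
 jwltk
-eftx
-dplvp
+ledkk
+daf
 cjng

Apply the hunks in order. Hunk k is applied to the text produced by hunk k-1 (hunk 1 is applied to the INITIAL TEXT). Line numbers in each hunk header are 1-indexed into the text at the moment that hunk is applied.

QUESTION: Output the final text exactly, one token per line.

Hunk 1: at line 1 remove [ybd,eqb,mwcor] add [ktsci,rnkrz] -> 8 lines: kzp nladk ktsci rnkrz qan xqqys hkt cjng
Hunk 2: at line 5 remove [xqqys,hkt] add [jwltk,eftx,dplvp] -> 9 lines: kzp nladk ktsci rnkrz qan jwltk eftx dplvp cjng
Hunk 3: at line 6 remove [eftx,dplvp] add [ledkk,daf] -> 9 lines: kzp nladk ktsci rnkrz qan jwltk ledkk daf cjng

Answer: kzp
nladk
ktsci
rnkrz
qan
jwltk
ledkk
daf
cjng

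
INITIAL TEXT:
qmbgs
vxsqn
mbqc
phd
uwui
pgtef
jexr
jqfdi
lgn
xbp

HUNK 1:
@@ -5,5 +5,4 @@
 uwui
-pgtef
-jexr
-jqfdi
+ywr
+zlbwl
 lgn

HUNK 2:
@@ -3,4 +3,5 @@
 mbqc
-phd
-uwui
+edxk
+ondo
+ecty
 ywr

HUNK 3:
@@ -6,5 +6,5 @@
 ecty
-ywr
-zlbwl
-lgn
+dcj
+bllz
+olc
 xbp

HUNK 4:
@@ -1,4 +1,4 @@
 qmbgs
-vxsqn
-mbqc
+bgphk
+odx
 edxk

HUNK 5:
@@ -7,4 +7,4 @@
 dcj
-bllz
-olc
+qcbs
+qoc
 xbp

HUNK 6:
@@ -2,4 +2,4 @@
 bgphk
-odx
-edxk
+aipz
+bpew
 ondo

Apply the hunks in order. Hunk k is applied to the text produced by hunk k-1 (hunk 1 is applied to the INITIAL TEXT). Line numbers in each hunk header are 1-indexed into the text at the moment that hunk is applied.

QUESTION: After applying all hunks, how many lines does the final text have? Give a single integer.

Hunk 1: at line 5 remove [pgtef,jexr,jqfdi] add [ywr,zlbwl] -> 9 lines: qmbgs vxsqn mbqc phd uwui ywr zlbwl lgn xbp
Hunk 2: at line 3 remove [phd,uwui] add [edxk,ondo,ecty] -> 10 lines: qmbgs vxsqn mbqc edxk ondo ecty ywr zlbwl lgn xbp
Hunk 3: at line 6 remove [ywr,zlbwl,lgn] add [dcj,bllz,olc] -> 10 lines: qmbgs vxsqn mbqc edxk ondo ecty dcj bllz olc xbp
Hunk 4: at line 1 remove [vxsqn,mbqc] add [bgphk,odx] -> 10 lines: qmbgs bgphk odx edxk ondo ecty dcj bllz olc xbp
Hunk 5: at line 7 remove [bllz,olc] add [qcbs,qoc] -> 10 lines: qmbgs bgphk odx edxk ondo ecty dcj qcbs qoc xbp
Hunk 6: at line 2 remove [odx,edxk] add [aipz,bpew] -> 10 lines: qmbgs bgphk aipz bpew ondo ecty dcj qcbs qoc xbp
Final line count: 10

Answer: 10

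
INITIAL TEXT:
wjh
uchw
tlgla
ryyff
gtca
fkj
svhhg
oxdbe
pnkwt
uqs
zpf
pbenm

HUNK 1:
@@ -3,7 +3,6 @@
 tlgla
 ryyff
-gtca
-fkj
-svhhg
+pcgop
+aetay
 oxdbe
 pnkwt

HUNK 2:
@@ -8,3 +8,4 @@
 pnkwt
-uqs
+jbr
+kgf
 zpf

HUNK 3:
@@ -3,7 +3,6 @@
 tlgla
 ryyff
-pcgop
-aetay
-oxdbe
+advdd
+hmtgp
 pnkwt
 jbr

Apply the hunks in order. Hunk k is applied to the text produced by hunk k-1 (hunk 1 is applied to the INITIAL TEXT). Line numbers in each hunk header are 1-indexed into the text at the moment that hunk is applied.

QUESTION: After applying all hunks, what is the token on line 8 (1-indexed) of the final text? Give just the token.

Answer: jbr

Derivation:
Hunk 1: at line 3 remove [gtca,fkj,svhhg] add [pcgop,aetay] -> 11 lines: wjh uchw tlgla ryyff pcgop aetay oxdbe pnkwt uqs zpf pbenm
Hunk 2: at line 8 remove [uqs] add [jbr,kgf] -> 12 lines: wjh uchw tlgla ryyff pcgop aetay oxdbe pnkwt jbr kgf zpf pbenm
Hunk 3: at line 3 remove [pcgop,aetay,oxdbe] add [advdd,hmtgp] -> 11 lines: wjh uchw tlgla ryyff advdd hmtgp pnkwt jbr kgf zpf pbenm
Final line 8: jbr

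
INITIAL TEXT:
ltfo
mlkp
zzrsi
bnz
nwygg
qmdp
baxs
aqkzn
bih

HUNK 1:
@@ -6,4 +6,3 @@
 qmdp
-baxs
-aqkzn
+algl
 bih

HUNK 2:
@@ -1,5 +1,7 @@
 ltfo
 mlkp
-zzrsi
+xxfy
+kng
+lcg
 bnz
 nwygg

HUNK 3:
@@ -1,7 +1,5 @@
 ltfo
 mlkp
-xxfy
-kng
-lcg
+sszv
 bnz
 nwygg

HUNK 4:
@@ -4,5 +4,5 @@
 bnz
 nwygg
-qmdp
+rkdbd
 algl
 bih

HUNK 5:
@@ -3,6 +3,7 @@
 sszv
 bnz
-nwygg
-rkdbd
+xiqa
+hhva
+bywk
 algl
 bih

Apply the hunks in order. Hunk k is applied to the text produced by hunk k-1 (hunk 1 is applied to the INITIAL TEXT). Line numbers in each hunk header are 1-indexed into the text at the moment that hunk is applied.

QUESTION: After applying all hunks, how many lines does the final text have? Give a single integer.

Hunk 1: at line 6 remove [baxs,aqkzn] add [algl] -> 8 lines: ltfo mlkp zzrsi bnz nwygg qmdp algl bih
Hunk 2: at line 1 remove [zzrsi] add [xxfy,kng,lcg] -> 10 lines: ltfo mlkp xxfy kng lcg bnz nwygg qmdp algl bih
Hunk 3: at line 1 remove [xxfy,kng,lcg] add [sszv] -> 8 lines: ltfo mlkp sszv bnz nwygg qmdp algl bih
Hunk 4: at line 4 remove [qmdp] add [rkdbd] -> 8 lines: ltfo mlkp sszv bnz nwygg rkdbd algl bih
Hunk 5: at line 3 remove [nwygg,rkdbd] add [xiqa,hhva,bywk] -> 9 lines: ltfo mlkp sszv bnz xiqa hhva bywk algl bih
Final line count: 9

Answer: 9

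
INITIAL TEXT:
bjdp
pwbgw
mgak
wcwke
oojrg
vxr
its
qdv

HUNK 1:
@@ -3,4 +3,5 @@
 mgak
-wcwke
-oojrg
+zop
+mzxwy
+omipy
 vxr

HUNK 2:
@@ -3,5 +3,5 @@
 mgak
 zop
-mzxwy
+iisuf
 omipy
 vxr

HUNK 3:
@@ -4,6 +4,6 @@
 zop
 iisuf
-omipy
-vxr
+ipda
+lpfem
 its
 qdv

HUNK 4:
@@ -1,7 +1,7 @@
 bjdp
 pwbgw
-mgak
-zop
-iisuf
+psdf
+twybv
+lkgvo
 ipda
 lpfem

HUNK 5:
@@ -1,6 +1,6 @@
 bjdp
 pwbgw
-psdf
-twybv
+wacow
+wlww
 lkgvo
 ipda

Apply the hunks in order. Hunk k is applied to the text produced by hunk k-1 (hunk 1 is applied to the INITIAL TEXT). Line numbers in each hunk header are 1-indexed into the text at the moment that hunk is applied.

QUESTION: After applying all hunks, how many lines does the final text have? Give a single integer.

Answer: 9

Derivation:
Hunk 1: at line 3 remove [wcwke,oojrg] add [zop,mzxwy,omipy] -> 9 lines: bjdp pwbgw mgak zop mzxwy omipy vxr its qdv
Hunk 2: at line 3 remove [mzxwy] add [iisuf] -> 9 lines: bjdp pwbgw mgak zop iisuf omipy vxr its qdv
Hunk 3: at line 4 remove [omipy,vxr] add [ipda,lpfem] -> 9 lines: bjdp pwbgw mgak zop iisuf ipda lpfem its qdv
Hunk 4: at line 1 remove [mgak,zop,iisuf] add [psdf,twybv,lkgvo] -> 9 lines: bjdp pwbgw psdf twybv lkgvo ipda lpfem its qdv
Hunk 5: at line 1 remove [psdf,twybv] add [wacow,wlww] -> 9 lines: bjdp pwbgw wacow wlww lkgvo ipda lpfem its qdv
Final line count: 9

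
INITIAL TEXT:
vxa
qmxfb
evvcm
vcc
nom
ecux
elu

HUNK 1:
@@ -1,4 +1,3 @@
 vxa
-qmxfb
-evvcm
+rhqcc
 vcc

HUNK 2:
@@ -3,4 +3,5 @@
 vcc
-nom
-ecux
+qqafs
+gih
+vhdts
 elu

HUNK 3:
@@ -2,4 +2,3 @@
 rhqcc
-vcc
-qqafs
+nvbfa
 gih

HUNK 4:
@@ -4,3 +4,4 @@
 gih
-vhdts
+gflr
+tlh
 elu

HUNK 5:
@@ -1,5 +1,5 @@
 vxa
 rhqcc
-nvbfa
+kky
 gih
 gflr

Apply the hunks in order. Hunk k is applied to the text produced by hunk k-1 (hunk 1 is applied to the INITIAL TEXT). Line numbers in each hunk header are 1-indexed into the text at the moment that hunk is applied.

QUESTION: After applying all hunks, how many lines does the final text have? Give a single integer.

Answer: 7

Derivation:
Hunk 1: at line 1 remove [qmxfb,evvcm] add [rhqcc] -> 6 lines: vxa rhqcc vcc nom ecux elu
Hunk 2: at line 3 remove [nom,ecux] add [qqafs,gih,vhdts] -> 7 lines: vxa rhqcc vcc qqafs gih vhdts elu
Hunk 3: at line 2 remove [vcc,qqafs] add [nvbfa] -> 6 lines: vxa rhqcc nvbfa gih vhdts elu
Hunk 4: at line 4 remove [vhdts] add [gflr,tlh] -> 7 lines: vxa rhqcc nvbfa gih gflr tlh elu
Hunk 5: at line 1 remove [nvbfa] add [kky] -> 7 lines: vxa rhqcc kky gih gflr tlh elu
Final line count: 7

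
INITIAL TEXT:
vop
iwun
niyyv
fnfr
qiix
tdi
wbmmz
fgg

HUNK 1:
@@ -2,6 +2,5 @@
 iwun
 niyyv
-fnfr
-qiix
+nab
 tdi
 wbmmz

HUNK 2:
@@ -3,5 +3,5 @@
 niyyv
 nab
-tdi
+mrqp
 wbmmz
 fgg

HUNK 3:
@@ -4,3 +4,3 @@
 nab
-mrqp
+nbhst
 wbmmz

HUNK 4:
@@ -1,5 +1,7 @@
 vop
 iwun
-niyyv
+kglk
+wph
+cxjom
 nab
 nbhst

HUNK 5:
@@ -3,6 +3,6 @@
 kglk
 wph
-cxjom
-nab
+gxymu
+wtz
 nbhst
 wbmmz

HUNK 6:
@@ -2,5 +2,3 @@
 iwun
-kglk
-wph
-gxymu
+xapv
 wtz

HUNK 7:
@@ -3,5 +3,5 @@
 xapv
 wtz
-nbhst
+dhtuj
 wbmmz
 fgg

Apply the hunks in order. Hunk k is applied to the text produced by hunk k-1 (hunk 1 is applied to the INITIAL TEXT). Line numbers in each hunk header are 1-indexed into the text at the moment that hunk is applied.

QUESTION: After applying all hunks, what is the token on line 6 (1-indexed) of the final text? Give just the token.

Hunk 1: at line 2 remove [fnfr,qiix] add [nab] -> 7 lines: vop iwun niyyv nab tdi wbmmz fgg
Hunk 2: at line 3 remove [tdi] add [mrqp] -> 7 lines: vop iwun niyyv nab mrqp wbmmz fgg
Hunk 3: at line 4 remove [mrqp] add [nbhst] -> 7 lines: vop iwun niyyv nab nbhst wbmmz fgg
Hunk 4: at line 1 remove [niyyv] add [kglk,wph,cxjom] -> 9 lines: vop iwun kglk wph cxjom nab nbhst wbmmz fgg
Hunk 5: at line 3 remove [cxjom,nab] add [gxymu,wtz] -> 9 lines: vop iwun kglk wph gxymu wtz nbhst wbmmz fgg
Hunk 6: at line 2 remove [kglk,wph,gxymu] add [xapv] -> 7 lines: vop iwun xapv wtz nbhst wbmmz fgg
Hunk 7: at line 3 remove [nbhst] add [dhtuj] -> 7 lines: vop iwun xapv wtz dhtuj wbmmz fgg
Final line 6: wbmmz

Answer: wbmmz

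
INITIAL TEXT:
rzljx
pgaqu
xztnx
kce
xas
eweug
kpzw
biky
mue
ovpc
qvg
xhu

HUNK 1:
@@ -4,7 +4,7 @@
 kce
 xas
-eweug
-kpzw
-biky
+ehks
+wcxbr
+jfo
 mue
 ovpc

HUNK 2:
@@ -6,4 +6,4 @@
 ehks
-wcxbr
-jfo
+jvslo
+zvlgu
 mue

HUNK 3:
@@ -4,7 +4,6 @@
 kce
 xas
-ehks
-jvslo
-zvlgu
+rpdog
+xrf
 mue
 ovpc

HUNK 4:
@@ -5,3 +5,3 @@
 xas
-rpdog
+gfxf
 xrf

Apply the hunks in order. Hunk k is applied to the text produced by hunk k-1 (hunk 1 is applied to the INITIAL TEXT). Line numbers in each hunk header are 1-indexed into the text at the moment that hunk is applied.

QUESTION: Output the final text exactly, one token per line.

Answer: rzljx
pgaqu
xztnx
kce
xas
gfxf
xrf
mue
ovpc
qvg
xhu

Derivation:
Hunk 1: at line 4 remove [eweug,kpzw,biky] add [ehks,wcxbr,jfo] -> 12 lines: rzljx pgaqu xztnx kce xas ehks wcxbr jfo mue ovpc qvg xhu
Hunk 2: at line 6 remove [wcxbr,jfo] add [jvslo,zvlgu] -> 12 lines: rzljx pgaqu xztnx kce xas ehks jvslo zvlgu mue ovpc qvg xhu
Hunk 3: at line 4 remove [ehks,jvslo,zvlgu] add [rpdog,xrf] -> 11 lines: rzljx pgaqu xztnx kce xas rpdog xrf mue ovpc qvg xhu
Hunk 4: at line 5 remove [rpdog] add [gfxf] -> 11 lines: rzljx pgaqu xztnx kce xas gfxf xrf mue ovpc qvg xhu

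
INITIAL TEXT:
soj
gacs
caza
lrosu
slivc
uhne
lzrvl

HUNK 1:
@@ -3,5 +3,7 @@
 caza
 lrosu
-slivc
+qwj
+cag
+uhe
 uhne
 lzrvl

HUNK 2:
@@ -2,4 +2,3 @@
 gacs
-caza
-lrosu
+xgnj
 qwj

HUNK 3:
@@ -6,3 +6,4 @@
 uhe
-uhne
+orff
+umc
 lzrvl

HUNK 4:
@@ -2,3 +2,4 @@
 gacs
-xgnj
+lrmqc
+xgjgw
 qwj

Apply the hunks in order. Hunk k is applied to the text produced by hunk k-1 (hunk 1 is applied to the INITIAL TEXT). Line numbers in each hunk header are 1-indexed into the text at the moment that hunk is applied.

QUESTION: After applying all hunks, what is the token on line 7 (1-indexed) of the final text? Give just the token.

Answer: uhe

Derivation:
Hunk 1: at line 3 remove [slivc] add [qwj,cag,uhe] -> 9 lines: soj gacs caza lrosu qwj cag uhe uhne lzrvl
Hunk 2: at line 2 remove [caza,lrosu] add [xgnj] -> 8 lines: soj gacs xgnj qwj cag uhe uhne lzrvl
Hunk 3: at line 6 remove [uhne] add [orff,umc] -> 9 lines: soj gacs xgnj qwj cag uhe orff umc lzrvl
Hunk 4: at line 2 remove [xgnj] add [lrmqc,xgjgw] -> 10 lines: soj gacs lrmqc xgjgw qwj cag uhe orff umc lzrvl
Final line 7: uhe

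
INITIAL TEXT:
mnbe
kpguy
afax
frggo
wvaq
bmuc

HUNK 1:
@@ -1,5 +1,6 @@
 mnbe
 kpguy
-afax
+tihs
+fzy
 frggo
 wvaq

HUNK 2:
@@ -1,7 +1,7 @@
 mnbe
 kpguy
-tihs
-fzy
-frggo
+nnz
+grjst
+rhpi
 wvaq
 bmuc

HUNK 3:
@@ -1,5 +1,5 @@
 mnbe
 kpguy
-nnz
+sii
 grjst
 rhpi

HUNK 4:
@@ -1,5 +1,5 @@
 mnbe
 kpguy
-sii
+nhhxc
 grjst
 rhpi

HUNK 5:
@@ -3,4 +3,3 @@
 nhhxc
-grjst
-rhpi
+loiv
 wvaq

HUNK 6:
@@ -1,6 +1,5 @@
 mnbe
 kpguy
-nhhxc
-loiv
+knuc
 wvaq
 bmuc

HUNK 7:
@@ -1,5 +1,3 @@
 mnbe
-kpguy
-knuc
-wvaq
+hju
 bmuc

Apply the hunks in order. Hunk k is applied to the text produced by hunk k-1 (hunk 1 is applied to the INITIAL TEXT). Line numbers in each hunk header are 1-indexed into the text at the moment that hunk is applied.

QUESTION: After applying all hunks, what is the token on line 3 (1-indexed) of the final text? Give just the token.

Hunk 1: at line 1 remove [afax] add [tihs,fzy] -> 7 lines: mnbe kpguy tihs fzy frggo wvaq bmuc
Hunk 2: at line 1 remove [tihs,fzy,frggo] add [nnz,grjst,rhpi] -> 7 lines: mnbe kpguy nnz grjst rhpi wvaq bmuc
Hunk 3: at line 1 remove [nnz] add [sii] -> 7 lines: mnbe kpguy sii grjst rhpi wvaq bmuc
Hunk 4: at line 1 remove [sii] add [nhhxc] -> 7 lines: mnbe kpguy nhhxc grjst rhpi wvaq bmuc
Hunk 5: at line 3 remove [grjst,rhpi] add [loiv] -> 6 lines: mnbe kpguy nhhxc loiv wvaq bmuc
Hunk 6: at line 1 remove [nhhxc,loiv] add [knuc] -> 5 lines: mnbe kpguy knuc wvaq bmuc
Hunk 7: at line 1 remove [kpguy,knuc,wvaq] add [hju] -> 3 lines: mnbe hju bmuc
Final line 3: bmuc

Answer: bmuc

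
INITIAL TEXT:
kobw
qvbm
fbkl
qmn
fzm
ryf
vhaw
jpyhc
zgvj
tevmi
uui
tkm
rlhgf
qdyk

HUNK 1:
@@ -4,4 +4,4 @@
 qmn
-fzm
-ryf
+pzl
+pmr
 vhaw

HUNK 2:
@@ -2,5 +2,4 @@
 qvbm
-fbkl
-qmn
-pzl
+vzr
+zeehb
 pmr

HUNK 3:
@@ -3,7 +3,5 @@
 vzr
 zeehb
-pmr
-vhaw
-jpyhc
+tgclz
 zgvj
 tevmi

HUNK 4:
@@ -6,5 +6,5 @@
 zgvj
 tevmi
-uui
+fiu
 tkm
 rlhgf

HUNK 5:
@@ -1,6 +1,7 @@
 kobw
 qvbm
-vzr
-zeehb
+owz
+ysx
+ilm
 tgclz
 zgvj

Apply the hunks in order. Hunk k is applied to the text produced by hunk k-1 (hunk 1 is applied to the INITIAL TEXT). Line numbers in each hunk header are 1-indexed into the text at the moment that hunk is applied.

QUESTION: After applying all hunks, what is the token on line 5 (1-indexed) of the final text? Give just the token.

Answer: ilm

Derivation:
Hunk 1: at line 4 remove [fzm,ryf] add [pzl,pmr] -> 14 lines: kobw qvbm fbkl qmn pzl pmr vhaw jpyhc zgvj tevmi uui tkm rlhgf qdyk
Hunk 2: at line 2 remove [fbkl,qmn,pzl] add [vzr,zeehb] -> 13 lines: kobw qvbm vzr zeehb pmr vhaw jpyhc zgvj tevmi uui tkm rlhgf qdyk
Hunk 3: at line 3 remove [pmr,vhaw,jpyhc] add [tgclz] -> 11 lines: kobw qvbm vzr zeehb tgclz zgvj tevmi uui tkm rlhgf qdyk
Hunk 4: at line 6 remove [uui] add [fiu] -> 11 lines: kobw qvbm vzr zeehb tgclz zgvj tevmi fiu tkm rlhgf qdyk
Hunk 5: at line 1 remove [vzr,zeehb] add [owz,ysx,ilm] -> 12 lines: kobw qvbm owz ysx ilm tgclz zgvj tevmi fiu tkm rlhgf qdyk
Final line 5: ilm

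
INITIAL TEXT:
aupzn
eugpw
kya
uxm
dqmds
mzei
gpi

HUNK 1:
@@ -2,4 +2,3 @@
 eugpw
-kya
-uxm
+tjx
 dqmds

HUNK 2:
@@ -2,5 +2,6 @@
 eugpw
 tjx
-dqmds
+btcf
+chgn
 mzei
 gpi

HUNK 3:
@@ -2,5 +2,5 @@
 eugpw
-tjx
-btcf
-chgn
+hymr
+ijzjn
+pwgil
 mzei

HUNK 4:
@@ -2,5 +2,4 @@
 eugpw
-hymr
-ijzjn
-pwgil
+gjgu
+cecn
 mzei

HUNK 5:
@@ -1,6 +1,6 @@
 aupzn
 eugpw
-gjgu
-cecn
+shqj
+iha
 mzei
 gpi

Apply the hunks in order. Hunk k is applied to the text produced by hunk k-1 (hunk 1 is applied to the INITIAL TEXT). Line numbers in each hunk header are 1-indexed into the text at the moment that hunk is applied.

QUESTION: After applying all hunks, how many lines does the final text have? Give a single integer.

Hunk 1: at line 2 remove [kya,uxm] add [tjx] -> 6 lines: aupzn eugpw tjx dqmds mzei gpi
Hunk 2: at line 2 remove [dqmds] add [btcf,chgn] -> 7 lines: aupzn eugpw tjx btcf chgn mzei gpi
Hunk 3: at line 2 remove [tjx,btcf,chgn] add [hymr,ijzjn,pwgil] -> 7 lines: aupzn eugpw hymr ijzjn pwgil mzei gpi
Hunk 4: at line 2 remove [hymr,ijzjn,pwgil] add [gjgu,cecn] -> 6 lines: aupzn eugpw gjgu cecn mzei gpi
Hunk 5: at line 1 remove [gjgu,cecn] add [shqj,iha] -> 6 lines: aupzn eugpw shqj iha mzei gpi
Final line count: 6

Answer: 6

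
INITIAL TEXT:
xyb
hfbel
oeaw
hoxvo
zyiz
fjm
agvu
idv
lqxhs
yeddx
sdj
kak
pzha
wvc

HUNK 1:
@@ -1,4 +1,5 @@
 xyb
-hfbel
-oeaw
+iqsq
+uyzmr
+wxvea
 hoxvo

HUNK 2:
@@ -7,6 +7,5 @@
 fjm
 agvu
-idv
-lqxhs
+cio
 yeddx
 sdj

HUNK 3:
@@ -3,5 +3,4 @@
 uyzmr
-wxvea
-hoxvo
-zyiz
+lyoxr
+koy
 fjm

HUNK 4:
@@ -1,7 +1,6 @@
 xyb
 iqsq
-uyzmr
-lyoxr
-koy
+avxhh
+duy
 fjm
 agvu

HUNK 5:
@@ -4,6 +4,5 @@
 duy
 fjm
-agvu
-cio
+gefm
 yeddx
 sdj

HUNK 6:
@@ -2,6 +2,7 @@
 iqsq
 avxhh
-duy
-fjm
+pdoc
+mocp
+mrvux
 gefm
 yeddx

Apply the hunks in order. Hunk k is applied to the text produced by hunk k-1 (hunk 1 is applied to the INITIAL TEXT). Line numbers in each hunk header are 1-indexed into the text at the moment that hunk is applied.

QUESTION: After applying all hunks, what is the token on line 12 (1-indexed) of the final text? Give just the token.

Answer: wvc

Derivation:
Hunk 1: at line 1 remove [hfbel,oeaw] add [iqsq,uyzmr,wxvea] -> 15 lines: xyb iqsq uyzmr wxvea hoxvo zyiz fjm agvu idv lqxhs yeddx sdj kak pzha wvc
Hunk 2: at line 7 remove [idv,lqxhs] add [cio] -> 14 lines: xyb iqsq uyzmr wxvea hoxvo zyiz fjm agvu cio yeddx sdj kak pzha wvc
Hunk 3: at line 3 remove [wxvea,hoxvo,zyiz] add [lyoxr,koy] -> 13 lines: xyb iqsq uyzmr lyoxr koy fjm agvu cio yeddx sdj kak pzha wvc
Hunk 4: at line 1 remove [uyzmr,lyoxr,koy] add [avxhh,duy] -> 12 lines: xyb iqsq avxhh duy fjm agvu cio yeddx sdj kak pzha wvc
Hunk 5: at line 4 remove [agvu,cio] add [gefm] -> 11 lines: xyb iqsq avxhh duy fjm gefm yeddx sdj kak pzha wvc
Hunk 6: at line 2 remove [duy,fjm] add [pdoc,mocp,mrvux] -> 12 lines: xyb iqsq avxhh pdoc mocp mrvux gefm yeddx sdj kak pzha wvc
Final line 12: wvc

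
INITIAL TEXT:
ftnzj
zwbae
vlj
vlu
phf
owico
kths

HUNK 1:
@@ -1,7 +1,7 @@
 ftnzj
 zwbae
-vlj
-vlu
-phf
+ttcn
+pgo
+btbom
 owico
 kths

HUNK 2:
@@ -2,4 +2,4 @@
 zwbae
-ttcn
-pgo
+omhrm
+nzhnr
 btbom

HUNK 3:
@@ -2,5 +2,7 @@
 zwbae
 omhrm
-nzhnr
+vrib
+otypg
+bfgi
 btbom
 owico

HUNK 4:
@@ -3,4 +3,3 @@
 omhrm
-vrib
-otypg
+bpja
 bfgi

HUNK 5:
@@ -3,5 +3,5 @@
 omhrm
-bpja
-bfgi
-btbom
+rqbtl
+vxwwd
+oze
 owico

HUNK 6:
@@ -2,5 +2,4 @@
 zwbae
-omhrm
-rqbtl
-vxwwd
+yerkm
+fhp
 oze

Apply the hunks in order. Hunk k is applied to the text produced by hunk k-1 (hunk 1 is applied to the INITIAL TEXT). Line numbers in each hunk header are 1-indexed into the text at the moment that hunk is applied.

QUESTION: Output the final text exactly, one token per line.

Hunk 1: at line 1 remove [vlj,vlu,phf] add [ttcn,pgo,btbom] -> 7 lines: ftnzj zwbae ttcn pgo btbom owico kths
Hunk 2: at line 2 remove [ttcn,pgo] add [omhrm,nzhnr] -> 7 lines: ftnzj zwbae omhrm nzhnr btbom owico kths
Hunk 3: at line 2 remove [nzhnr] add [vrib,otypg,bfgi] -> 9 lines: ftnzj zwbae omhrm vrib otypg bfgi btbom owico kths
Hunk 4: at line 3 remove [vrib,otypg] add [bpja] -> 8 lines: ftnzj zwbae omhrm bpja bfgi btbom owico kths
Hunk 5: at line 3 remove [bpja,bfgi,btbom] add [rqbtl,vxwwd,oze] -> 8 lines: ftnzj zwbae omhrm rqbtl vxwwd oze owico kths
Hunk 6: at line 2 remove [omhrm,rqbtl,vxwwd] add [yerkm,fhp] -> 7 lines: ftnzj zwbae yerkm fhp oze owico kths

Answer: ftnzj
zwbae
yerkm
fhp
oze
owico
kths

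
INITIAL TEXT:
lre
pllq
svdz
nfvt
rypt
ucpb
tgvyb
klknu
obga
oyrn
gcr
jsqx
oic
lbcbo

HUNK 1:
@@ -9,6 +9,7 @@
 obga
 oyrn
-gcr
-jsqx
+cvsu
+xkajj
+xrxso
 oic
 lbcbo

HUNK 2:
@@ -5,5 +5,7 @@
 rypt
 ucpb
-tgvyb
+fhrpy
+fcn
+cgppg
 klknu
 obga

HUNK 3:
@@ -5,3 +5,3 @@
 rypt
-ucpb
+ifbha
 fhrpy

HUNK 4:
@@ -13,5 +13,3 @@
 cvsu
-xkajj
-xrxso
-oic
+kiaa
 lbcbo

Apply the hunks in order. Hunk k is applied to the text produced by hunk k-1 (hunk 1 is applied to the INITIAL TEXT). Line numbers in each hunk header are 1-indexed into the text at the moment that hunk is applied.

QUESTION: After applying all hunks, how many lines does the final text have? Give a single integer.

Answer: 15

Derivation:
Hunk 1: at line 9 remove [gcr,jsqx] add [cvsu,xkajj,xrxso] -> 15 lines: lre pllq svdz nfvt rypt ucpb tgvyb klknu obga oyrn cvsu xkajj xrxso oic lbcbo
Hunk 2: at line 5 remove [tgvyb] add [fhrpy,fcn,cgppg] -> 17 lines: lre pllq svdz nfvt rypt ucpb fhrpy fcn cgppg klknu obga oyrn cvsu xkajj xrxso oic lbcbo
Hunk 3: at line 5 remove [ucpb] add [ifbha] -> 17 lines: lre pllq svdz nfvt rypt ifbha fhrpy fcn cgppg klknu obga oyrn cvsu xkajj xrxso oic lbcbo
Hunk 4: at line 13 remove [xkajj,xrxso,oic] add [kiaa] -> 15 lines: lre pllq svdz nfvt rypt ifbha fhrpy fcn cgppg klknu obga oyrn cvsu kiaa lbcbo
Final line count: 15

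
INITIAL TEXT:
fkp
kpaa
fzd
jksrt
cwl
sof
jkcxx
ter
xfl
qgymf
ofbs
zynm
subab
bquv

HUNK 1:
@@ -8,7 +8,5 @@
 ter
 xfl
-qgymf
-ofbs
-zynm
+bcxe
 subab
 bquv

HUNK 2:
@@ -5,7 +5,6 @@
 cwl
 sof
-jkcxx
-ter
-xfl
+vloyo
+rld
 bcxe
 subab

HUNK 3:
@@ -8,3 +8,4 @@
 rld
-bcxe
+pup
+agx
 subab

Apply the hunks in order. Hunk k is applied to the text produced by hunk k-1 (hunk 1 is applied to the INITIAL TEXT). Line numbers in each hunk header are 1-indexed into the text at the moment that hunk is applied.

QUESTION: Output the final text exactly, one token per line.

Answer: fkp
kpaa
fzd
jksrt
cwl
sof
vloyo
rld
pup
agx
subab
bquv

Derivation:
Hunk 1: at line 8 remove [qgymf,ofbs,zynm] add [bcxe] -> 12 lines: fkp kpaa fzd jksrt cwl sof jkcxx ter xfl bcxe subab bquv
Hunk 2: at line 5 remove [jkcxx,ter,xfl] add [vloyo,rld] -> 11 lines: fkp kpaa fzd jksrt cwl sof vloyo rld bcxe subab bquv
Hunk 3: at line 8 remove [bcxe] add [pup,agx] -> 12 lines: fkp kpaa fzd jksrt cwl sof vloyo rld pup agx subab bquv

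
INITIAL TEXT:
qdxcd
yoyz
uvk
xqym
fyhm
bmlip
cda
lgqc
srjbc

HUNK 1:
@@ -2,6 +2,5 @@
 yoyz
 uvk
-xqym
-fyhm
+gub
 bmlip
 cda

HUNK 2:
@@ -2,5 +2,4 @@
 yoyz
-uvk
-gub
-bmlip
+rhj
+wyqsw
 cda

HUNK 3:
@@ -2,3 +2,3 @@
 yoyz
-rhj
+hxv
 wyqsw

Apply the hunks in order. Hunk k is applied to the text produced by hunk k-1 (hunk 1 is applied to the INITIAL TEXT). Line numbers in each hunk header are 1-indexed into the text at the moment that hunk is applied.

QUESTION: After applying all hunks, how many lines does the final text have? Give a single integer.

Hunk 1: at line 2 remove [xqym,fyhm] add [gub] -> 8 lines: qdxcd yoyz uvk gub bmlip cda lgqc srjbc
Hunk 2: at line 2 remove [uvk,gub,bmlip] add [rhj,wyqsw] -> 7 lines: qdxcd yoyz rhj wyqsw cda lgqc srjbc
Hunk 3: at line 2 remove [rhj] add [hxv] -> 7 lines: qdxcd yoyz hxv wyqsw cda lgqc srjbc
Final line count: 7

Answer: 7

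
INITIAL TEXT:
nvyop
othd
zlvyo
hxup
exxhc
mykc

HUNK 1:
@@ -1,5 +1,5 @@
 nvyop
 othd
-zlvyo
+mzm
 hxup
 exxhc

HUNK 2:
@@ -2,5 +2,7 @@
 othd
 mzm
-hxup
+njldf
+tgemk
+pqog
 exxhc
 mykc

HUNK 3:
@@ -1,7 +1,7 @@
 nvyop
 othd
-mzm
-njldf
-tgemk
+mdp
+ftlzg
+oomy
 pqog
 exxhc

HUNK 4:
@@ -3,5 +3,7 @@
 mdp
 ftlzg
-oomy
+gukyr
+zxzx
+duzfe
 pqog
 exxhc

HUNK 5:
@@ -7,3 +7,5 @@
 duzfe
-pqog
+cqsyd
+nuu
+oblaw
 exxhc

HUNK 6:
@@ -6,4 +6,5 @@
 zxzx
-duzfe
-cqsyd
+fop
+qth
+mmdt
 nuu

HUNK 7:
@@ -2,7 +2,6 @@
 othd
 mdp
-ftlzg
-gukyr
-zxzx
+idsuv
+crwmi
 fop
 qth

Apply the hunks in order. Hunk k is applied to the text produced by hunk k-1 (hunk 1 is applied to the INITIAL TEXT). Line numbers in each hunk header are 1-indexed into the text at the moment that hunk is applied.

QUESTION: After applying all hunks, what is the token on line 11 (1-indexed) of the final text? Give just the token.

Hunk 1: at line 1 remove [zlvyo] add [mzm] -> 6 lines: nvyop othd mzm hxup exxhc mykc
Hunk 2: at line 2 remove [hxup] add [njldf,tgemk,pqog] -> 8 lines: nvyop othd mzm njldf tgemk pqog exxhc mykc
Hunk 3: at line 1 remove [mzm,njldf,tgemk] add [mdp,ftlzg,oomy] -> 8 lines: nvyop othd mdp ftlzg oomy pqog exxhc mykc
Hunk 4: at line 3 remove [oomy] add [gukyr,zxzx,duzfe] -> 10 lines: nvyop othd mdp ftlzg gukyr zxzx duzfe pqog exxhc mykc
Hunk 5: at line 7 remove [pqog] add [cqsyd,nuu,oblaw] -> 12 lines: nvyop othd mdp ftlzg gukyr zxzx duzfe cqsyd nuu oblaw exxhc mykc
Hunk 6: at line 6 remove [duzfe,cqsyd] add [fop,qth,mmdt] -> 13 lines: nvyop othd mdp ftlzg gukyr zxzx fop qth mmdt nuu oblaw exxhc mykc
Hunk 7: at line 2 remove [ftlzg,gukyr,zxzx] add [idsuv,crwmi] -> 12 lines: nvyop othd mdp idsuv crwmi fop qth mmdt nuu oblaw exxhc mykc
Final line 11: exxhc

Answer: exxhc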